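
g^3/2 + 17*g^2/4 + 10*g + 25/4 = (g/2 + 1/2)*(g + 5/2)*(g + 5)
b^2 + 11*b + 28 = (b + 4)*(b + 7)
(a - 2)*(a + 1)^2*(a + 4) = a^4 + 4*a^3 - 3*a^2 - 14*a - 8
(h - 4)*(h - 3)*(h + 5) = h^3 - 2*h^2 - 23*h + 60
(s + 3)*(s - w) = s^2 - s*w + 3*s - 3*w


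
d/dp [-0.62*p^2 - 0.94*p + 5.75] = -1.24*p - 0.94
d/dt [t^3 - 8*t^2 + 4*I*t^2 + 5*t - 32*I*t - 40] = 3*t^2 + 8*t*(-2 + I) + 5 - 32*I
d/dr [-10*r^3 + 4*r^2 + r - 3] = -30*r^2 + 8*r + 1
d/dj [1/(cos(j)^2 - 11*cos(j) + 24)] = (2*cos(j) - 11)*sin(j)/(cos(j)^2 - 11*cos(j) + 24)^2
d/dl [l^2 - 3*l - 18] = 2*l - 3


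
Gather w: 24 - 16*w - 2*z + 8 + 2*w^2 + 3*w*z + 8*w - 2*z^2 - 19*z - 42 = 2*w^2 + w*(3*z - 8) - 2*z^2 - 21*z - 10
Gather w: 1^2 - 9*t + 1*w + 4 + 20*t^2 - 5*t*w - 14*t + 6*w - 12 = 20*t^2 - 23*t + w*(7 - 5*t) - 7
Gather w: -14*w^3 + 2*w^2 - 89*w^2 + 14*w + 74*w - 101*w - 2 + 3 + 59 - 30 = -14*w^3 - 87*w^2 - 13*w + 30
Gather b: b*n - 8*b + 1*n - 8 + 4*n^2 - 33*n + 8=b*(n - 8) + 4*n^2 - 32*n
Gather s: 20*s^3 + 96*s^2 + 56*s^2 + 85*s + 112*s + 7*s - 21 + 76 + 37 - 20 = 20*s^3 + 152*s^2 + 204*s + 72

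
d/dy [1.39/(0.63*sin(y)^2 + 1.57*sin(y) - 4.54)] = -(1.7514*sin(y) + 2.1823)*cos(y)/(0.63*sin(y)^2 + 1.57*sin(y) - 4.54)^2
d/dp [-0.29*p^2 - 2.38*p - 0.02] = -0.58*p - 2.38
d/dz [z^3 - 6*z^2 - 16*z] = 3*z^2 - 12*z - 16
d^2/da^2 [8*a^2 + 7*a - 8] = 16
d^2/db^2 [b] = 0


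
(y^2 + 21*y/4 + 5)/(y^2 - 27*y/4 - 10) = (y + 4)/(y - 8)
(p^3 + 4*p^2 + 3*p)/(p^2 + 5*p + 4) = p*(p + 3)/(p + 4)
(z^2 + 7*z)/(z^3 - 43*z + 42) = z/(z^2 - 7*z + 6)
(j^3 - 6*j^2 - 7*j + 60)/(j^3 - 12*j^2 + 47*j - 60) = (j + 3)/(j - 3)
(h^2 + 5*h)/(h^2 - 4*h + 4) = h*(h + 5)/(h^2 - 4*h + 4)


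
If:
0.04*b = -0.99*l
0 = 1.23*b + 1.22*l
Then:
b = 0.00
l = 0.00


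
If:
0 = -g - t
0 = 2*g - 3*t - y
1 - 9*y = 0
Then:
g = 1/45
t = -1/45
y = 1/9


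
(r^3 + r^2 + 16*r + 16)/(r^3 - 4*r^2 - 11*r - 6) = (r^2 + 16)/(r^2 - 5*r - 6)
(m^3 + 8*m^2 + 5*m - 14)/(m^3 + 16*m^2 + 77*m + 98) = (m - 1)/(m + 7)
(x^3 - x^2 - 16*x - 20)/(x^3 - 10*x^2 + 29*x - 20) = (x^2 + 4*x + 4)/(x^2 - 5*x + 4)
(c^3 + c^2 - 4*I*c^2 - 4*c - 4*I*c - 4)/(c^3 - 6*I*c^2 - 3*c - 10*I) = (c^2 + c*(1 - 2*I) - 2*I)/(c^2 - 4*I*c + 5)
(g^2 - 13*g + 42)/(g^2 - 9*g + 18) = (g - 7)/(g - 3)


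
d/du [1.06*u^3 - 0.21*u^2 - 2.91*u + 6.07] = 3.18*u^2 - 0.42*u - 2.91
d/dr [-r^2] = -2*r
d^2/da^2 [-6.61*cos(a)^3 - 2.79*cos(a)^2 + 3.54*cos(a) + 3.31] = 1.4175*cos(a) + 5.58*cos(2*a) + 14.8725*cos(3*a)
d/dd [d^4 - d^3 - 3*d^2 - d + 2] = 4*d^3 - 3*d^2 - 6*d - 1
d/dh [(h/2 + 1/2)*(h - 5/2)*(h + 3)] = 3*h^2/2 + 3*h/2 - 7/2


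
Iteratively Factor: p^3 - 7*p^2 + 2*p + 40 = (p - 4)*(p^2 - 3*p - 10) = (p - 5)*(p - 4)*(p + 2)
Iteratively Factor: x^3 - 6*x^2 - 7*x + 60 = (x - 4)*(x^2 - 2*x - 15) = (x - 5)*(x - 4)*(x + 3)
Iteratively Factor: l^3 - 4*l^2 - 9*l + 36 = (l + 3)*(l^2 - 7*l + 12) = (l - 3)*(l + 3)*(l - 4)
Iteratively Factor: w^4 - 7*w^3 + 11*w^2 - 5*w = (w - 1)*(w^3 - 6*w^2 + 5*w) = w*(w - 1)*(w^2 - 6*w + 5) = w*(w - 1)^2*(w - 5)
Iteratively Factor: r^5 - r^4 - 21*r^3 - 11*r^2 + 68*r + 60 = (r + 3)*(r^4 - 4*r^3 - 9*r^2 + 16*r + 20) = (r + 2)*(r + 3)*(r^3 - 6*r^2 + 3*r + 10) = (r - 2)*(r + 2)*(r + 3)*(r^2 - 4*r - 5) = (r - 2)*(r + 1)*(r + 2)*(r + 3)*(r - 5)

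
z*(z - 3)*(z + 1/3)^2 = z^4 - 7*z^3/3 - 17*z^2/9 - z/3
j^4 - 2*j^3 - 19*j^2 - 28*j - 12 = (j - 6)*(j + 1)^2*(j + 2)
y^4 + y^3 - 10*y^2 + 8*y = y*(y - 2)*(y - 1)*(y + 4)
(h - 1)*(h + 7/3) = h^2 + 4*h/3 - 7/3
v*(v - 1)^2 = v^3 - 2*v^2 + v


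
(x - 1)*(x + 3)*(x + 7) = x^3 + 9*x^2 + 11*x - 21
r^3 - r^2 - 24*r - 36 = (r - 6)*(r + 2)*(r + 3)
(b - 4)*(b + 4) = b^2 - 16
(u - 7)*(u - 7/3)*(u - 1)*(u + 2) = u^4 - 25*u^3/3 + 5*u^2 + 35*u - 98/3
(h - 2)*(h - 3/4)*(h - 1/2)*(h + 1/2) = h^4 - 11*h^3/4 + 5*h^2/4 + 11*h/16 - 3/8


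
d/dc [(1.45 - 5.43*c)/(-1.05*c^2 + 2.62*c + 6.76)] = (-5.7015*c^2 + 3.045*c - 40.5058)/(1.1025*c^4 - 5.502*c^3 - 7.3316*c^2 + 35.4224*c + 45.6976)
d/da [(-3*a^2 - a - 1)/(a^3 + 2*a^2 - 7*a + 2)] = (3*a^4 + 2*a^3 + 26*a^2 - 8*a - 9)/(a^6 + 4*a^5 - 10*a^4 - 24*a^3 + 57*a^2 - 28*a + 4)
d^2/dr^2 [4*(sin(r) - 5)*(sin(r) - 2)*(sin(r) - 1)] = -71*sin(r) + 9*sin(3*r) - 64*cos(2*r)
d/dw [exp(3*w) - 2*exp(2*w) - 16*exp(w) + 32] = (3*exp(2*w) - 4*exp(w) - 16)*exp(w)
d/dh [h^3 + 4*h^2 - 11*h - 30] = 3*h^2 + 8*h - 11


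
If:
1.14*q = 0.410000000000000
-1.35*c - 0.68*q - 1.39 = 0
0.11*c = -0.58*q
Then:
No Solution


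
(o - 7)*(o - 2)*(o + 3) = o^3 - 6*o^2 - 13*o + 42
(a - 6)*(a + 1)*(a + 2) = a^3 - 3*a^2 - 16*a - 12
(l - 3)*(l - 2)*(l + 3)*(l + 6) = l^4 + 4*l^3 - 21*l^2 - 36*l + 108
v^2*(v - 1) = v^3 - v^2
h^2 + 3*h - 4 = (h - 1)*(h + 4)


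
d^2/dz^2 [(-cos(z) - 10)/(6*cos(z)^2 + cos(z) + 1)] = 3*(27*(1 - cos(2*z))^2*cos(z) + 239*(1 - cos(2*z))^2/2 - 99*cos(z) + 159*cos(2*z)/2 + 30*cos(3*z) - 6*cos(5*z) - 729/2)/(cos(z) + 3*cos(2*z) + 4)^3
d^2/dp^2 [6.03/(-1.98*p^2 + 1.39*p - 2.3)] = (47.280024*p^2 - 33.191532*p - 6.03*(3.96*p - 1.39)*(7.92*p - 2.78) + 54.92124)/(1.98*p^2 - 1.39*p + 2.3)^3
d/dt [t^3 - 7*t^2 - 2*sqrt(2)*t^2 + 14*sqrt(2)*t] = 3*t^2 - 14*t - 4*sqrt(2)*t + 14*sqrt(2)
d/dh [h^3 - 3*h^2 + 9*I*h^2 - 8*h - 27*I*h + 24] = 3*h^2 + h*(-6 + 18*I) - 8 - 27*I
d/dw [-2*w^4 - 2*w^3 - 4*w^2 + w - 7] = -8*w^3 - 6*w^2 - 8*w + 1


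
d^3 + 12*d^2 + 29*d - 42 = (d - 1)*(d + 6)*(d + 7)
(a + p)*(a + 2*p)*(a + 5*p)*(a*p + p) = a^4*p + 8*a^3*p^2 + a^3*p + 17*a^2*p^3 + 8*a^2*p^2 + 10*a*p^4 + 17*a*p^3 + 10*p^4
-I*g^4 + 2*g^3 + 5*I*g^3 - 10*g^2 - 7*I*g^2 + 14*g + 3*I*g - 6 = (g - 3)*(g - 1)*(g + 2*I)*(-I*g + I)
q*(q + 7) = q^2 + 7*q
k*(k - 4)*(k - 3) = k^3 - 7*k^2 + 12*k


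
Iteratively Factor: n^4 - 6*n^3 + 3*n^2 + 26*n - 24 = (n + 2)*(n^3 - 8*n^2 + 19*n - 12) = (n - 1)*(n + 2)*(n^2 - 7*n + 12) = (n - 3)*(n - 1)*(n + 2)*(n - 4)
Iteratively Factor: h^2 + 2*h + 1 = (h + 1)*(h + 1)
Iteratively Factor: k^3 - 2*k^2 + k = (k - 1)*(k^2 - k) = (k - 1)^2*(k)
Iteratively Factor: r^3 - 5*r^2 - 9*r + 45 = (r - 5)*(r^2 - 9) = (r - 5)*(r - 3)*(r + 3)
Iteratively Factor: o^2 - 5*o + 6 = (o - 3)*(o - 2)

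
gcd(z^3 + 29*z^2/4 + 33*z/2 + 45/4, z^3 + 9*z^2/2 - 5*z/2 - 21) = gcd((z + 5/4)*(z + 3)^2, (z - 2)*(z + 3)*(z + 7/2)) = z + 3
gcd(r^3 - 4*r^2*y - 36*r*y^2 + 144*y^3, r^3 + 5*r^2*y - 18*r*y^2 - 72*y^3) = -r^2 - 2*r*y + 24*y^2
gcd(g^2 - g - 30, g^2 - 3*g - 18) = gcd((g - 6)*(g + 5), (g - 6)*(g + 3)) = g - 6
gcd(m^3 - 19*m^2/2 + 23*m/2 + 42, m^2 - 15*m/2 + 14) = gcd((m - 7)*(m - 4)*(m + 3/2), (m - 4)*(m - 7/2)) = m - 4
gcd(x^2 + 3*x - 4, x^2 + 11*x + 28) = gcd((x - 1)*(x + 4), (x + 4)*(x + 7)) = x + 4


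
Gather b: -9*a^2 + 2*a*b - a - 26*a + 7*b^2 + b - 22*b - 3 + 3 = -9*a^2 - 27*a + 7*b^2 + b*(2*a - 21)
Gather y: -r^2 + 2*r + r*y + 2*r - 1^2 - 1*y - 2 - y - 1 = -r^2 + 4*r + y*(r - 2) - 4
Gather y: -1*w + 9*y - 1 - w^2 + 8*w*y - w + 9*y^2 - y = -w^2 - 2*w + 9*y^2 + y*(8*w + 8) - 1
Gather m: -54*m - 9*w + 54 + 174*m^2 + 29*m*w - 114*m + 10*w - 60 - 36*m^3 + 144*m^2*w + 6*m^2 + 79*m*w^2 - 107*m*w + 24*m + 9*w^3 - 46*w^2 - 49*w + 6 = -36*m^3 + m^2*(144*w + 180) + m*(79*w^2 - 78*w - 144) + 9*w^3 - 46*w^2 - 48*w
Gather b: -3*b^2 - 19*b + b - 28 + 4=-3*b^2 - 18*b - 24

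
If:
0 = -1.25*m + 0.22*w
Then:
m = 0.176*w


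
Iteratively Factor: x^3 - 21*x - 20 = (x + 1)*(x^2 - x - 20) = (x - 5)*(x + 1)*(x + 4)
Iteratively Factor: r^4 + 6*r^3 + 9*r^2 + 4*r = (r + 4)*(r^3 + 2*r^2 + r) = (r + 1)*(r + 4)*(r^2 + r) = (r + 1)^2*(r + 4)*(r)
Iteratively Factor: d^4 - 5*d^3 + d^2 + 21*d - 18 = (d - 3)*(d^3 - 2*d^2 - 5*d + 6) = (d - 3)*(d + 2)*(d^2 - 4*d + 3) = (d - 3)^2*(d + 2)*(d - 1)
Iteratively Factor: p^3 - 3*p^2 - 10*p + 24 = (p + 3)*(p^2 - 6*p + 8) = (p - 2)*(p + 3)*(p - 4)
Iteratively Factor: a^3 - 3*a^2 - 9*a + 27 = (a + 3)*(a^2 - 6*a + 9) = (a - 3)*(a + 3)*(a - 3)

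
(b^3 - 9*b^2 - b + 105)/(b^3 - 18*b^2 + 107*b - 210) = (b + 3)/(b - 6)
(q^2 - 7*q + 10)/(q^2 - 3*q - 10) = (q - 2)/(q + 2)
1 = 1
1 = 1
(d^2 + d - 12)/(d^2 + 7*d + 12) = (d - 3)/(d + 3)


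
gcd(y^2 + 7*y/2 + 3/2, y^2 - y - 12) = y + 3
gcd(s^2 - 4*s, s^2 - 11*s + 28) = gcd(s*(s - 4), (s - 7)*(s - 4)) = s - 4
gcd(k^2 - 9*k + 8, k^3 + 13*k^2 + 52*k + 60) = 1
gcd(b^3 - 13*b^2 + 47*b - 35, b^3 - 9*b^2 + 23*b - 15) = b^2 - 6*b + 5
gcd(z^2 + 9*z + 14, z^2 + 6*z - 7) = z + 7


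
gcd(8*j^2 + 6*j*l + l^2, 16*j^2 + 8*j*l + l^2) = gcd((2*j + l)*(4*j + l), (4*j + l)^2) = 4*j + l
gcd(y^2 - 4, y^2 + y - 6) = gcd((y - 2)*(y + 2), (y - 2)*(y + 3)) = y - 2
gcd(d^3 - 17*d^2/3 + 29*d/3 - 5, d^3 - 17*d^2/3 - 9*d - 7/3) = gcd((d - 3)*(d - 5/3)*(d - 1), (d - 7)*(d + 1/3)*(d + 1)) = 1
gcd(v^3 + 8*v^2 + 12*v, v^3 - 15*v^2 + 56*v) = v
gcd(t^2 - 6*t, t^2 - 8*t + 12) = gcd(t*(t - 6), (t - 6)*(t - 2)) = t - 6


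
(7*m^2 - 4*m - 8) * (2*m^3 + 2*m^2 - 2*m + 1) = 14*m^5 + 6*m^4 - 38*m^3 - m^2 + 12*m - 8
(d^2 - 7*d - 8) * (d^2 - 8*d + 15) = d^4 - 15*d^3 + 63*d^2 - 41*d - 120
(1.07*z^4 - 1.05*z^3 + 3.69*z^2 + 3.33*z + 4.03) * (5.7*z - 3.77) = 6.099*z^5 - 10.0189*z^4 + 24.9915*z^3 + 5.0697*z^2 + 10.4169*z - 15.1931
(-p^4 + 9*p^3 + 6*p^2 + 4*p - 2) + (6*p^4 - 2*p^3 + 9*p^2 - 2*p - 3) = 5*p^4 + 7*p^3 + 15*p^2 + 2*p - 5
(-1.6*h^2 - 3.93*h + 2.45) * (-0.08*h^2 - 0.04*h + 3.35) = 0.128*h^4 + 0.3784*h^3 - 5.3988*h^2 - 13.2635*h + 8.2075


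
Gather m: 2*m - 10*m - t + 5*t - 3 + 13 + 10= -8*m + 4*t + 20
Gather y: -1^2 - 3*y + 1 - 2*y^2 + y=-2*y^2 - 2*y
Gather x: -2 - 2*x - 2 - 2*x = -4*x - 4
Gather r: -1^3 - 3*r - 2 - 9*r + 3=-12*r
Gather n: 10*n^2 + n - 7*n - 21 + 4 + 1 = 10*n^2 - 6*n - 16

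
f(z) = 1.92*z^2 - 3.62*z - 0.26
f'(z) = 3.84*z - 3.62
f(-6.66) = 109.01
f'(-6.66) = -29.19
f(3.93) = 15.17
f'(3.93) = 11.47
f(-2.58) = 21.86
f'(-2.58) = -13.53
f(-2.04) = 15.12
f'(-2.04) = -11.45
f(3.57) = 11.29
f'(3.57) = 10.09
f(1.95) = -0.02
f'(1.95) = 3.87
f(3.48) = 10.39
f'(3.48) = 9.74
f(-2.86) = 25.80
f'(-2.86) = -14.60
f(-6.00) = 90.58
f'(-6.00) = -26.66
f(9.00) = 122.68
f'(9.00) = 30.94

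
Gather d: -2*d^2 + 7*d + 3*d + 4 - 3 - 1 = -2*d^2 + 10*d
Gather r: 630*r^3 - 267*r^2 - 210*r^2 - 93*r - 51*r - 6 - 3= 630*r^3 - 477*r^2 - 144*r - 9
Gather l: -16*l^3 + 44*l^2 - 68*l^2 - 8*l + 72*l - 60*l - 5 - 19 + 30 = -16*l^3 - 24*l^2 + 4*l + 6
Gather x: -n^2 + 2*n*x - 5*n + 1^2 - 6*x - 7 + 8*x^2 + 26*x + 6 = -n^2 - 5*n + 8*x^2 + x*(2*n + 20)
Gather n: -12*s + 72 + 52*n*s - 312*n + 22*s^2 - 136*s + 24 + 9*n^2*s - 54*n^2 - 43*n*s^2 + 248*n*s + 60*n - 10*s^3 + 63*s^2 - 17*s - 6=n^2*(9*s - 54) + n*(-43*s^2 + 300*s - 252) - 10*s^3 + 85*s^2 - 165*s + 90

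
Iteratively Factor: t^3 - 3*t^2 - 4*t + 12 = (t + 2)*(t^2 - 5*t + 6) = (t - 3)*(t + 2)*(t - 2)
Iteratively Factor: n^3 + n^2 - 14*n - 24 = (n + 3)*(n^2 - 2*n - 8) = (n - 4)*(n + 3)*(n + 2)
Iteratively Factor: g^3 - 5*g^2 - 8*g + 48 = (g - 4)*(g^2 - g - 12) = (g - 4)*(g + 3)*(g - 4)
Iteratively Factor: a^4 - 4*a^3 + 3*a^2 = (a - 3)*(a^3 - a^2) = a*(a - 3)*(a^2 - a) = a^2*(a - 3)*(a - 1)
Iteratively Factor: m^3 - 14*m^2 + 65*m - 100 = (m - 4)*(m^2 - 10*m + 25) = (m - 5)*(m - 4)*(m - 5)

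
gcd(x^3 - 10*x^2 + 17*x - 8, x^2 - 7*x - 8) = x - 8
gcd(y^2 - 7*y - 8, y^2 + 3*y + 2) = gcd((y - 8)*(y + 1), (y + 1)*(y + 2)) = y + 1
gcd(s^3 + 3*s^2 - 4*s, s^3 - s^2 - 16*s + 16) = s^2 + 3*s - 4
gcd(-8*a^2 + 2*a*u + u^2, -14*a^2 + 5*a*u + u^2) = -2*a + u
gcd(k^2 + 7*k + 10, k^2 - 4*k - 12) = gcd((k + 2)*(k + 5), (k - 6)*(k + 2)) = k + 2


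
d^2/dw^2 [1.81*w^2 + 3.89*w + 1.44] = 3.62000000000000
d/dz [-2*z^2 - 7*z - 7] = -4*z - 7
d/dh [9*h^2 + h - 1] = 18*h + 1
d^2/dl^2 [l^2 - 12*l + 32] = 2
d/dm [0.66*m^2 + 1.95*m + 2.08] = 1.32*m + 1.95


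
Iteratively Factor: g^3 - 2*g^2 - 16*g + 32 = (g + 4)*(g^2 - 6*g + 8) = (g - 2)*(g + 4)*(g - 4)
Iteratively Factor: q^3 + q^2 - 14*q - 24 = (q + 2)*(q^2 - q - 12) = (q - 4)*(q + 2)*(q + 3)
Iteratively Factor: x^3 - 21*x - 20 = (x - 5)*(x^2 + 5*x + 4) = (x - 5)*(x + 4)*(x + 1)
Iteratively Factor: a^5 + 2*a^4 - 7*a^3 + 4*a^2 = (a - 1)*(a^4 + 3*a^3 - 4*a^2) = a*(a - 1)*(a^3 + 3*a^2 - 4*a) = a*(a - 1)*(a + 4)*(a^2 - a) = a*(a - 1)^2*(a + 4)*(a)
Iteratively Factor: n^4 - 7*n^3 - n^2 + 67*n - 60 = (n - 1)*(n^3 - 6*n^2 - 7*n + 60) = (n - 5)*(n - 1)*(n^2 - n - 12) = (n - 5)*(n - 4)*(n - 1)*(n + 3)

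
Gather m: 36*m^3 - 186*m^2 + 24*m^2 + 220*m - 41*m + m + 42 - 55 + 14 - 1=36*m^3 - 162*m^2 + 180*m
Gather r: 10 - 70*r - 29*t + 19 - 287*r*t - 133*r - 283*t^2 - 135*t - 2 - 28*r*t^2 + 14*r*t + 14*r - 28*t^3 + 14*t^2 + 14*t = r*(-28*t^2 - 273*t - 189) - 28*t^3 - 269*t^2 - 150*t + 27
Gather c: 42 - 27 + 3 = 18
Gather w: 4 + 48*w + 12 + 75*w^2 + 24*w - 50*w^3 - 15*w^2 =-50*w^3 + 60*w^2 + 72*w + 16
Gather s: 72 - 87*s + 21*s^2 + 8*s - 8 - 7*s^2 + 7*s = 14*s^2 - 72*s + 64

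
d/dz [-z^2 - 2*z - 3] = -2*z - 2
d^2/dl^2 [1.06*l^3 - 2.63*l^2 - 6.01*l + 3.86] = 6.36*l - 5.26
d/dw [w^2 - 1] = 2*w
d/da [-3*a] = -3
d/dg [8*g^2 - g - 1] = 16*g - 1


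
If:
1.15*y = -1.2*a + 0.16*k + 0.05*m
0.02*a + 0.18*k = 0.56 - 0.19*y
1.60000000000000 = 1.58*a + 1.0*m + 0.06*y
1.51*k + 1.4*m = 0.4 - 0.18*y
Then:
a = 6.46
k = 8.62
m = -8.26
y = -5.90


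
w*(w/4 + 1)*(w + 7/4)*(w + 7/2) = w^4/4 + 37*w^3/16 + 217*w^2/32 + 49*w/8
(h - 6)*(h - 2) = h^2 - 8*h + 12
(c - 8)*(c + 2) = c^2 - 6*c - 16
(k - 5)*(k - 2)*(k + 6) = k^3 - k^2 - 32*k + 60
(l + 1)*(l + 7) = l^2 + 8*l + 7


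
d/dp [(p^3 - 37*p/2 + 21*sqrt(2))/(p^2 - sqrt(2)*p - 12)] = ((37 - 6*p^2)*(-p^2 + sqrt(2)*p + 12) - (2*p - sqrt(2))*(2*p^3 - 37*p + 42*sqrt(2)))/(2*(-p^2 + sqrt(2)*p + 12)^2)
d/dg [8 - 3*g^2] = -6*g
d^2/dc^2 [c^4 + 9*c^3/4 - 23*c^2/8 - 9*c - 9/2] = 12*c^2 + 27*c/2 - 23/4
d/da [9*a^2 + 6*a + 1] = 18*a + 6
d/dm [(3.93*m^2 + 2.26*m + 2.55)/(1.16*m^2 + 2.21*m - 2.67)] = (6.0637*m^2 - 26.9022*m - 11.6697)/(1.3456*m^4 + 5.1272*m^3 - 1.3103*m^2 - 11.8014*m + 7.1289)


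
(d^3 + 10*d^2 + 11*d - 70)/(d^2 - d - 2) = (d^2 + 12*d + 35)/(d + 1)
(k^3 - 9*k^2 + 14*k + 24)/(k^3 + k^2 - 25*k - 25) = (k^2 - 10*k + 24)/(k^2 - 25)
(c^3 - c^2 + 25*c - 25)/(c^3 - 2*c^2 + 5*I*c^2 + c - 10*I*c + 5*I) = (c - 5*I)/(c - 1)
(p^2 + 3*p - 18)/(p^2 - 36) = (p - 3)/(p - 6)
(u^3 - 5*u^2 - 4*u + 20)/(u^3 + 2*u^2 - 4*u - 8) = (u - 5)/(u + 2)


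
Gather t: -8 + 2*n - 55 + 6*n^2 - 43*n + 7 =6*n^2 - 41*n - 56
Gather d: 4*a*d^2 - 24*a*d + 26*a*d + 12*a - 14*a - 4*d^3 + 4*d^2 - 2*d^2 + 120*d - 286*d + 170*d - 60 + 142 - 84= -2*a - 4*d^3 + d^2*(4*a + 2) + d*(2*a + 4) - 2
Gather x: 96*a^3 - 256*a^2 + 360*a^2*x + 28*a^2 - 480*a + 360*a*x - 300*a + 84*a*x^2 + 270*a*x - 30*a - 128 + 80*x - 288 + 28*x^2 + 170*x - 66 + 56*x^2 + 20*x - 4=96*a^3 - 228*a^2 - 810*a + x^2*(84*a + 84) + x*(360*a^2 + 630*a + 270) - 486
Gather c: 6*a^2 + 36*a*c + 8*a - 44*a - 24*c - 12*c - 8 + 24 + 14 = 6*a^2 - 36*a + c*(36*a - 36) + 30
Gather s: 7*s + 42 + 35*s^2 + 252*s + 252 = 35*s^2 + 259*s + 294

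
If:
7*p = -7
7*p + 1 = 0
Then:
No Solution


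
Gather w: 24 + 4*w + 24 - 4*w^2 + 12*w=-4*w^2 + 16*w + 48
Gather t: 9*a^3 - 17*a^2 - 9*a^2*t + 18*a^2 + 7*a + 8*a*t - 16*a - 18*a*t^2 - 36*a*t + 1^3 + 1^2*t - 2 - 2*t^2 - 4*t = 9*a^3 + a^2 - 9*a + t^2*(-18*a - 2) + t*(-9*a^2 - 28*a - 3) - 1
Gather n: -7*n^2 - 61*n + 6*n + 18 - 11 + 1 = -7*n^2 - 55*n + 8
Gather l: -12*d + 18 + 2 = 20 - 12*d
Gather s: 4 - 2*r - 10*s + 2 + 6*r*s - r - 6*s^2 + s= -3*r - 6*s^2 + s*(6*r - 9) + 6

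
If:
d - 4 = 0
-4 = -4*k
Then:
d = 4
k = 1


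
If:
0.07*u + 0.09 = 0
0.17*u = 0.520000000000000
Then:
No Solution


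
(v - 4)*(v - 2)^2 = v^3 - 8*v^2 + 20*v - 16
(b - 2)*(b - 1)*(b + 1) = b^3 - 2*b^2 - b + 2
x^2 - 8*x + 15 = (x - 5)*(x - 3)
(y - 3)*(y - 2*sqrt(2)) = y^2 - 3*y - 2*sqrt(2)*y + 6*sqrt(2)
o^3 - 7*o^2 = o^2*(o - 7)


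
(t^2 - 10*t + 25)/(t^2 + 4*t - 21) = (t^2 - 10*t + 25)/(t^2 + 4*t - 21)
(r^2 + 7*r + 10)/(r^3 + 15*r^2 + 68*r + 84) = (r + 5)/(r^2 + 13*r + 42)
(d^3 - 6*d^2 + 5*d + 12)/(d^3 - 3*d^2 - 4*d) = (d - 3)/d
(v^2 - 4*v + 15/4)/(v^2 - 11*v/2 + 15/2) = (v - 3/2)/(v - 3)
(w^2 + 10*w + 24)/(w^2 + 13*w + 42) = (w + 4)/(w + 7)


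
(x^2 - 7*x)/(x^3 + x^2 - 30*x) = (x - 7)/(x^2 + x - 30)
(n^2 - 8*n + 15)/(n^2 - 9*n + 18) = (n - 5)/(n - 6)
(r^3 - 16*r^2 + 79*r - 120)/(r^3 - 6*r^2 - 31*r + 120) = (r - 5)/(r + 5)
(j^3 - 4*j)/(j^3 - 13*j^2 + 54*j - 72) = j*(j^2 - 4)/(j^3 - 13*j^2 + 54*j - 72)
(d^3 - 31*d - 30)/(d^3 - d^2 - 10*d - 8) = (d^2 - d - 30)/(d^2 - 2*d - 8)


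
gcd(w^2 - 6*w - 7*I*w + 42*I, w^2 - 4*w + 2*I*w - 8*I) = 1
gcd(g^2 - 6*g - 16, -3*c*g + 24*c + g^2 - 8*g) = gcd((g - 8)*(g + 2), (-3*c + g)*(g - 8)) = g - 8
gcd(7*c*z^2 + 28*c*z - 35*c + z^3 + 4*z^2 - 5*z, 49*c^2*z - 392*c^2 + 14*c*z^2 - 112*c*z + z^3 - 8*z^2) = 7*c + z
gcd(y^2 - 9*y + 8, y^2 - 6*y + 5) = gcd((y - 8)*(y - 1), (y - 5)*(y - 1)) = y - 1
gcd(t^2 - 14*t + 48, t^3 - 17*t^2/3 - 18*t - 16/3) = t - 8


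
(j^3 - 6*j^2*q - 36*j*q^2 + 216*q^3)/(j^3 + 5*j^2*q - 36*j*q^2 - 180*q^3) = (j - 6*q)/(j + 5*q)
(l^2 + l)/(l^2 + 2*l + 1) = l/(l + 1)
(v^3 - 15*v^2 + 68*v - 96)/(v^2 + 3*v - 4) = (v^3 - 15*v^2 + 68*v - 96)/(v^2 + 3*v - 4)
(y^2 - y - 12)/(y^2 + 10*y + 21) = (y - 4)/(y + 7)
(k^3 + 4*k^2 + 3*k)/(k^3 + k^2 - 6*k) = (k + 1)/(k - 2)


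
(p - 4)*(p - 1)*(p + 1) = p^3 - 4*p^2 - p + 4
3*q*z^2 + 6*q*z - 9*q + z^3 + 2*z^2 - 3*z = (3*q + z)*(z - 1)*(z + 3)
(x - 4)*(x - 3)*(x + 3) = x^3 - 4*x^2 - 9*x + 36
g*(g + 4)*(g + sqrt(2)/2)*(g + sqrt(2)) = g^4 + 3*sqrt(2)*g^3/2 + 4*g^3 + g^2 + 6*sqrt(2)*g^2 + 4*g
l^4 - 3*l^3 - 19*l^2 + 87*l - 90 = (l - 3)^2*(l - 2)*(l + 5)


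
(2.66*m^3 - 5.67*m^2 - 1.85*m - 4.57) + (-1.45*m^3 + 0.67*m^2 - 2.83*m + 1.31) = 1.21*m^3 - 5.0*m^2 - 4.68*m - 3.26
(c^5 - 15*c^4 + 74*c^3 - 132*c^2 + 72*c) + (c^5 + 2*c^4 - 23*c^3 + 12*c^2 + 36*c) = 2*c^5 - 13*c^4 + 51*c^3 - 120*c^2 + 108*c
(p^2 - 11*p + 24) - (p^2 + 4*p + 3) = 21 - 15*p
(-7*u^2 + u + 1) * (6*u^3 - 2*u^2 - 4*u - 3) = -42*u^5 + 20*u^4 + 32*u^3 + 15*u^2 - 7*u - 3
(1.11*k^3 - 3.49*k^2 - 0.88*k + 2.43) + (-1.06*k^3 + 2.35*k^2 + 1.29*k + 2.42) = 0.05*k^3 - 1.14*k^2 + 0.41*k + 4.85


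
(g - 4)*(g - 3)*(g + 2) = g^3 - 5*g^2 - 2*g + 24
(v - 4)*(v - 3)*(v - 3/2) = v^3 - 17*v^2/2 + 45*v/2 - 18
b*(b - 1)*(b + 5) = b^3 + 4*b^2 - 5*b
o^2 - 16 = (o - 4)*(o + 4)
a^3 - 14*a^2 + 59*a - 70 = (a - 7)*(a - 5)*(a - 2)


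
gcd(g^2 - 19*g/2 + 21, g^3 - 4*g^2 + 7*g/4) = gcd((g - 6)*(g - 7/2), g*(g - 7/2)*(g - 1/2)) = g - 7/2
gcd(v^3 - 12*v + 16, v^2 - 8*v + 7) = 1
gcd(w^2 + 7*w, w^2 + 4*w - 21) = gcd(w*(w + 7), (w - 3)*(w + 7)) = w + 7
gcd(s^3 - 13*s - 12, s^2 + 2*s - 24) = s - 4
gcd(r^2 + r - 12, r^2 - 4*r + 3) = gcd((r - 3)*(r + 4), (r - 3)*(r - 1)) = r - 3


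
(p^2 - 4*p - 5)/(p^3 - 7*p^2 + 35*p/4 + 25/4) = 4*(p + 1)/(4*p^2 - 8*p - 5)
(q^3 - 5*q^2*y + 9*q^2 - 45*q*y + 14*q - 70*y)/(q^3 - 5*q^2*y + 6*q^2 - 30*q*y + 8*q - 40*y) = (q + 7)/(q + 4)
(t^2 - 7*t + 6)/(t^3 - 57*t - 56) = (-t^2 + 7*t - 6)/(-t^3 + 57*t + 56)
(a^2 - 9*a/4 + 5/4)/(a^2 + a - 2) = (a - 5/4)/(a + 2)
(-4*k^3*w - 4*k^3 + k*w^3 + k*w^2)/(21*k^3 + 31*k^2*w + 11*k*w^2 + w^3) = k*(-4*k^2*w - 4*k^2 + w^3 + w^2)/(21*k^3 + 31*k^2*w + 11*k*w^2 + w^3)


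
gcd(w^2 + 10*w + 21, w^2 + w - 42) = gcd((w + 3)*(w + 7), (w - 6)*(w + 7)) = w + 7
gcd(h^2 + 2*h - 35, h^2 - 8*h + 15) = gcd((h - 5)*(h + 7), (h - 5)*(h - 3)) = h - 5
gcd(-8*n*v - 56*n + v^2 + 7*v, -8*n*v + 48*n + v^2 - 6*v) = -8*n + v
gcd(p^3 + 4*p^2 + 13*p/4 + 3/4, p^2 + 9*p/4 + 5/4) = 1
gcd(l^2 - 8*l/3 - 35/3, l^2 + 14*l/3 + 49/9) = l + 7/3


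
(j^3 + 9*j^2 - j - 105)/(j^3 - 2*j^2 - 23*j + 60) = (j + 7)/(j - 4)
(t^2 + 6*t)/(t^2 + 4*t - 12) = t/(t - 2)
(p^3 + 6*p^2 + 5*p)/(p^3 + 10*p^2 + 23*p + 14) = p*(p + 5)/(p^2 + 9*p + 14)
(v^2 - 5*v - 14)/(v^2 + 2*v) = (v - 7)/v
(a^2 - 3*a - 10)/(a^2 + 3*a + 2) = (a - 5)/(a + 1)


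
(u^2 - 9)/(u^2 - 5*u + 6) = (u + 3)/(u - 2)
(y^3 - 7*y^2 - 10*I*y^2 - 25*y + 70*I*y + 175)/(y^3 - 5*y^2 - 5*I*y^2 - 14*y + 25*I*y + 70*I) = (y - 5*I)/(y + 2)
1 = 1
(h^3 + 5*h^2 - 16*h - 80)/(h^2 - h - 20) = (h^2 + h - 20)/(h - 5)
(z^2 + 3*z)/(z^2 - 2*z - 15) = z/(z - 5)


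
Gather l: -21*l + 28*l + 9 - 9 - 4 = 7*l - 4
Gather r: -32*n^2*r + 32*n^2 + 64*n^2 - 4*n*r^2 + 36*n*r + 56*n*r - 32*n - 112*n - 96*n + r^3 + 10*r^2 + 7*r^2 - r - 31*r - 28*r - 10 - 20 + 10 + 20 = 96*n^2 - 240*n + r^3 + r^2*(17 - 4*n) + r*(-32*n^2 + 92*n - 60)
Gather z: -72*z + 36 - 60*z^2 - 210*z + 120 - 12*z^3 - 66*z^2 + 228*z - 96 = -12*z^3 - 126*z^2 - 54*z + 60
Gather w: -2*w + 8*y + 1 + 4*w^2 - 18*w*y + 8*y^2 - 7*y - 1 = 4*w^2 + w*(-18*y - 2) + 8*y^2 + y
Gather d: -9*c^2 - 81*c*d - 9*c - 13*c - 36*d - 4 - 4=-9*c^2 - 22*c + d*(-81*c - 36) - 8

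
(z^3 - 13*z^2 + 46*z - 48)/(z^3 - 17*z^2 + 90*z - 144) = (z - 2)/(z - 6)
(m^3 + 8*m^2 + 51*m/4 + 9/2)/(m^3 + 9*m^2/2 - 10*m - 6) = (m + 3/2)/(m - 2)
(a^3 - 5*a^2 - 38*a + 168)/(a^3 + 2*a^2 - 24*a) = (a - 7)/a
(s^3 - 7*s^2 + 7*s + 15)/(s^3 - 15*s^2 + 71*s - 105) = (s + 1)/(s - 7)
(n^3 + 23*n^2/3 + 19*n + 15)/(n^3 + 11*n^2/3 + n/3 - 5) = (n + 3)/(n - 1)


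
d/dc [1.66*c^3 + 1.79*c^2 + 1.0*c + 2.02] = 4.98*c^2 + 3.58*c + 1.0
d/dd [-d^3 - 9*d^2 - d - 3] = -3*d^2 - 18*d - 1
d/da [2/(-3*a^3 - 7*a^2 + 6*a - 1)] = 2*(9*a^2 + 14*a - 6)/(3*a^3 + 7*a^2 - 6*a + 1)^2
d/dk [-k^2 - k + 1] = -2*k - 1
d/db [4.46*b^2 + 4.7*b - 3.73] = 8.92*b + 4.7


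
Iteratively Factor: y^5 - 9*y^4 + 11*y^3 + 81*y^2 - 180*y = (y + 3)*(y^4 - 12*y^3 + 47*y^2 - 60*y) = (y - 3)*(y + 3)*(y^3 - 9*y^2 + 20*y) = (y - 5)*(y - 3)*(y + 3)*(y^2 - 4*y) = y*(y - 5)*(y - 3)*(y + 3)*(y - 4)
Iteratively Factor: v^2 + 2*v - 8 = (v - 2)*(v + 4)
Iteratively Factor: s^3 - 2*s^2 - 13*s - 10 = (s + 1)*(s^2 - 3*s - 10) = (s + 1)*(s + 2)*(s - 5)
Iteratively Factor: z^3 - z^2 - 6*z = (z)*(z^2 - z - 6) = z*(z + 2)*(z - 3)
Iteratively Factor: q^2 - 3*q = (q)*(q - 3)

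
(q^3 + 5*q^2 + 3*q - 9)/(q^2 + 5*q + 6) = (q^2 + 2*q - 3)/(q + 2)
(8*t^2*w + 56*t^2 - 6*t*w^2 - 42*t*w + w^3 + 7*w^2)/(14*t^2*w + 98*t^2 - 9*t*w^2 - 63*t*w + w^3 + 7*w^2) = (4*t - w)/(7*t - w)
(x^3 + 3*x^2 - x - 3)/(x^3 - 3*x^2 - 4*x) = (x^2 + 2*x - 3)/(x*(x - 4))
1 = 1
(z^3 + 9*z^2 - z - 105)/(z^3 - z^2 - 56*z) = (z^2 + 2*z - 15)/(z*(z - 8))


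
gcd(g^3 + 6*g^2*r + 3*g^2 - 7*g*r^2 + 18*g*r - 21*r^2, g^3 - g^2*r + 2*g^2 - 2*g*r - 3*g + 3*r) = -g^2 + g*r - 3*g + 3*r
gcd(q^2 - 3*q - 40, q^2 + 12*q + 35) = q + 5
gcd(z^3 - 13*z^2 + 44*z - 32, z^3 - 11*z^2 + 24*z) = z - 8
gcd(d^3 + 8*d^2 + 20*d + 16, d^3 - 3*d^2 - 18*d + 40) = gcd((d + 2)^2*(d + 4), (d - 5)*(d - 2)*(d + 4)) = d + 4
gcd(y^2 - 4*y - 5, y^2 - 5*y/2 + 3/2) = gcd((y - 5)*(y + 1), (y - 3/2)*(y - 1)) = 1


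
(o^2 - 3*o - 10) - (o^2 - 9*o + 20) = 6*o - 30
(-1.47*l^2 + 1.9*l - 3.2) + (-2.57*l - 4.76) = -1.47*l^2 - 0.67*l - 7.96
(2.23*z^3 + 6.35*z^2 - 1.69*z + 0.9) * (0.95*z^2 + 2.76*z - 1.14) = 2.1185*z^5 + 12.1873*z^4 + 13.3783*z^3 - 11.0484*z^2 + 4.4106*z - 1.026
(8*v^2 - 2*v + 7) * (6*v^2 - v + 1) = 48*v^4 - 20*v^3 + 52*v^2 - 9*v + 7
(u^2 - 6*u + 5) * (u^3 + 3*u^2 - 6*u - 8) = u^5 - 3*u^4 - 19*u^3 + 43*u^2 + 18*u - 40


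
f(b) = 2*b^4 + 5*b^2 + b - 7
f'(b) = 8*b^3 + 10*b + 1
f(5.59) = 2107.72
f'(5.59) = 1454.32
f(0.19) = -6.63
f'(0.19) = 2.95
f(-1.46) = 11.29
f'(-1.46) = -38.50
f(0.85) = -1.49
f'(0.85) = 14.41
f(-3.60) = 390.12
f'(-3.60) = -408.25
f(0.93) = -0.25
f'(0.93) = 16.73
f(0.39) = -5.80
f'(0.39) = 5.37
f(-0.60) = -5.54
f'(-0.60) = -6.73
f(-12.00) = 42173.00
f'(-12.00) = -13943.00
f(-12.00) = 42173.00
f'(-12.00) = -13943.00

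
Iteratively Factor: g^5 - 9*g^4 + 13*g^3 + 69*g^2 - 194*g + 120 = (g - 5)*(g^4 - 4*g^3 - 7*g^2 + 34*g - 24) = (g - 5)*(g + 3)*(g^3 - 7*g^2 + 14*g - 8) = (g - 5)*(g - 1)*(g + 3)*(g^2 - 6*g + 8) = (g - 5)*(g - 4)*(g - 1)*(g + 3)*(g - 2)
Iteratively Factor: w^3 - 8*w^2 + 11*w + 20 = (w + 1)*(w^2 - 9*w + 20) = (w - 5)*(w + 1)*(w - 4)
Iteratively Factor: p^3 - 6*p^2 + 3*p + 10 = (p - 2)*(p^2 - 4*p - 5) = (p - 2)*(p + 1)*(p - 5)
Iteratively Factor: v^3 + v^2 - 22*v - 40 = (v - 5)*(v^2 + 6*v + 8) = (v - 5)*(v + 4)*(v + 2)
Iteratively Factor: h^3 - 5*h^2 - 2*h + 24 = (h - 4)*(h^2 - h - 6) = (h - 4)*(h + 2)*(h - 3)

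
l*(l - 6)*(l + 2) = l^3 - 4*l^2 - 12*l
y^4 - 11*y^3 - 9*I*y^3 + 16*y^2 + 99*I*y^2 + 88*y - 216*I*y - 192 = (y - 8)*(y - 3)*(y - 8*I)*(y - I)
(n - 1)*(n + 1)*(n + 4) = n^3 + 4*n^2 - n - 4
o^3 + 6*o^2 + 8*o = o*(o + 2)*(o + 4)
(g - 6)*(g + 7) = g^2 + g - 42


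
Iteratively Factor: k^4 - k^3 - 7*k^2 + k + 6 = (k + 2)*(k^3 - 3*k^2 - k + 3) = (k - 3)*(k + 2)*(k^2 - 1) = (k - 3)*(k - 1)*(k + 2)*(k + 1)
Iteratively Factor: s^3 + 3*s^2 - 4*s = (s)*(s^2 + 3*s - 4) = s*(s + 4)*(s - 1)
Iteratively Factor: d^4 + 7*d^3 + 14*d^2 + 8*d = (d + 4)*(d^3 + 3*d^2 + 2*d) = d*(d + 4)*(d^2 + 3*d + 2) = d*(d + 1)*(d + 4)*(d + 2)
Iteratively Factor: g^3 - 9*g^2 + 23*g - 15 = (g - 5)*(g^2 - 4*g + 3) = (g - 5)*(g - 1)*(g - 3)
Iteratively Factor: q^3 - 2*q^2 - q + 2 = (q - 2)*(q^2 - 1) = (q - 2)*(q + 1)*(q - 1)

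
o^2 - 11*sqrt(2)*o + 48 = (o - 8*sqrt(2))*(o - 3*sqrt(2))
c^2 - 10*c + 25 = (c - 5)^2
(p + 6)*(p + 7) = p^2 + 13*p + 42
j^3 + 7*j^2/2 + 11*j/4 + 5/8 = (j + 1/2)^2*(j + 5/2)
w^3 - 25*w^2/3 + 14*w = w*(w - 6)*(w - 7/3)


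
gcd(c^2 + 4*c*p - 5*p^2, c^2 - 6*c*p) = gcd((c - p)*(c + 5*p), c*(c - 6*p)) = 1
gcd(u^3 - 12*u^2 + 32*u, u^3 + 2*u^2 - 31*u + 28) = u - 4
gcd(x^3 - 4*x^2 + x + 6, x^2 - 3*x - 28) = 1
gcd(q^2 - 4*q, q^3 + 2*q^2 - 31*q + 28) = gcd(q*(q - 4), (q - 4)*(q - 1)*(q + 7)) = q - 4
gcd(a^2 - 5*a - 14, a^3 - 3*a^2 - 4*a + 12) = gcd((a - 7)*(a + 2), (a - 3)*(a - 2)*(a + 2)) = a + 2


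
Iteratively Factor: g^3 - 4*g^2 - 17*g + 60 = (g - 3)*(g^2 - g - 20) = (g - 5)*(g - 3)*(g + 4)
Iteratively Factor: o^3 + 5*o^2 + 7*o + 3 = (o + 1)*(o^2 + 4*o + 3) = (o + 1)*(o + 3)*(o + 1)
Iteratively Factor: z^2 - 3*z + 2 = (z - 2)*(z - 1)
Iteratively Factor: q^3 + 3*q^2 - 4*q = (q)*(q^2 + 3*q - 4) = q*(q - 1)*(q + 4)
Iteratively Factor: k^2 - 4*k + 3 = (k - 1)*(k - 3)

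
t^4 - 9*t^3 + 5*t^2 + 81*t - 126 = (t - 7)*(t - 3)*(t - 2)*(t + 3)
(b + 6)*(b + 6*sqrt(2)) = b^2 + 6*b + 6*sqrt(2)*b + 36*sqrt(2)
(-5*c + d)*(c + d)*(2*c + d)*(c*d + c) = -10*c^4*d - 10*c^4 - 13*c^3*d^2 - 13*c^3*d - 2*c^2*d^3 - 2*c^2*d^2 + c*d^4 + c*d^3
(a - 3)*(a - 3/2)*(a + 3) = a^3 - 3*a^2/2 - 9*a + 27/2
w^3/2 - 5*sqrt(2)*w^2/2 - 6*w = w*(w/2 + sqrt(2)/2)*(w - 6*sqrt(2))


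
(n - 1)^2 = n^2 - 2*n + 1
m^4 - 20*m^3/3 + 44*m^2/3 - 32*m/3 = m*(m - 8/3)*(m - 2)^2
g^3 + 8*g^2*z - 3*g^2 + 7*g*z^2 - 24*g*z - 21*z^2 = (g - 3)*(g + z)*(g + 7*z)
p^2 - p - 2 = (p - 2)*(p + 1)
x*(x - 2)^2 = x^3 - 4*x^2 + 4*x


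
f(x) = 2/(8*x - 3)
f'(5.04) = -0.01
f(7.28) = 0.04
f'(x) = -16/(8*x - 3)^2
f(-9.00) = -0.03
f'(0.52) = -11.89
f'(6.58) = -0.01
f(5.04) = 0.05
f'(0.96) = -0.73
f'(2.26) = -0.07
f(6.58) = 0.04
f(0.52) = 1.72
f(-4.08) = -0.06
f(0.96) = 0.43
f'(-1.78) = -0.05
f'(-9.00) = 0.00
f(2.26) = 0.13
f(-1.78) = -0.12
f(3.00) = 0.10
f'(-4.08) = -0.01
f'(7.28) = -0.01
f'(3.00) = -0.04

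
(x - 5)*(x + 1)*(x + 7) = x^3 + 3*x^2 - 33*x - 35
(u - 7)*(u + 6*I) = u^2 - 7*u + 6*I*u - 42*I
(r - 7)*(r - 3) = r^2 - 10*r + 21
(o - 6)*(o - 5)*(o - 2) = o^3 - 13*o^2 + 52*o - 60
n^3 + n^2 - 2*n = n*(n - 1)*(n + 2)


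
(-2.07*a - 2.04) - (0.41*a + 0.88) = -2.48*a - 2.92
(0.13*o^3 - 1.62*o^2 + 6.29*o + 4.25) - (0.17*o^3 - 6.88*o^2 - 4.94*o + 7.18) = -0.04*o^3 + 5.26*o^2 + 11.23*o - 2.93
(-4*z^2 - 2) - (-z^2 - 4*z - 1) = -3*z^2 + 4*z - 1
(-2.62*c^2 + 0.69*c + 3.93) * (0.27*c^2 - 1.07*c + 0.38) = -0.7074*c^4 + 2.9897*c^3 - 0.6728*c^2 - 3.9429*c + 1.4934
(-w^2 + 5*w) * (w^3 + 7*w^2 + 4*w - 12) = -w^5 - 2*w^4 + 31*w^3 + 32*w^2 - 60*w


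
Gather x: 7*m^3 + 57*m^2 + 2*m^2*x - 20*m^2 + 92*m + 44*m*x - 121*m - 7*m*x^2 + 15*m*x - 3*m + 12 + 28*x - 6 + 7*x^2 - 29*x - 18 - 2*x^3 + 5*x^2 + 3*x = 7*m^3 + 37*m^2 - 32*m - 2*x^3 + x^2*(12 - 7*m) + x*(2*m^2 + 59*m + 2) - 12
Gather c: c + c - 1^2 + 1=2*c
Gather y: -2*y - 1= -2*y - 1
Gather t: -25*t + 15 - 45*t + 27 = 42 - 70*t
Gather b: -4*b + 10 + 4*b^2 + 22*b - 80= 4*b^2 + 18*b - 70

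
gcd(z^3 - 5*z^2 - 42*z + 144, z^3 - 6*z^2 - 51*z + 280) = z - 8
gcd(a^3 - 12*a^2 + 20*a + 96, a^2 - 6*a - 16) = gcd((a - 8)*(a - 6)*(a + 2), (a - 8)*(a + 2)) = a^2 - 6*a - 16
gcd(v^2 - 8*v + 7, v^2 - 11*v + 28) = v - 7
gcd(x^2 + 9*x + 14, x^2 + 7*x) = x + 7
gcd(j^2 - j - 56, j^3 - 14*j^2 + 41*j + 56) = j - 8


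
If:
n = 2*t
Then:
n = 2*t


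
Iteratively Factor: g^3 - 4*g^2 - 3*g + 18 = (g - 3)*(g^2 - g - 6) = (g - 3)*(g + 2)*(g - 3)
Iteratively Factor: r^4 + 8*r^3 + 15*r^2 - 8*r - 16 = (r + 4)*(r^3 + 4*r^2 - r - 4) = (r + 1)*(r + 4)*(r^2 + 3*r - 4) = (r - 1)*(r + 1)*(r + 4)*(r + 4)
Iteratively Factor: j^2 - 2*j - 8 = (j + 2)*(j - 4)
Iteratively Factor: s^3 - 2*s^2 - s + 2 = (s - 2)*(s^2 - 1) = (s - 2)*(s - 1)*(s + 1)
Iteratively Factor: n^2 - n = (n)*(n - 1)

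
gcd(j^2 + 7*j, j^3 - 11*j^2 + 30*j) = j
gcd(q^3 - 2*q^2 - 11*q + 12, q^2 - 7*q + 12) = q - 4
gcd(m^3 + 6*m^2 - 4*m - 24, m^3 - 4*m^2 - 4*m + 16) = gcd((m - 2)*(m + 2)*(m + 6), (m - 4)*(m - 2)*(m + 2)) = m^2 - 4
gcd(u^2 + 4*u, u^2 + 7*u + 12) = u + 4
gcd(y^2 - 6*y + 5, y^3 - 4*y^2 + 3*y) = y - 1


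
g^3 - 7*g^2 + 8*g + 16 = (g - 4)^2*(g + 1)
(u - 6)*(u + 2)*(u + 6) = u^3 + 2*u^2 - 36*u - 72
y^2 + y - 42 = (y - 6)*(y + 7)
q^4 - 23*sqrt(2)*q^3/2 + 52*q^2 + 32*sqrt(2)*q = q*(q - 8*sqrt(2))*(q - 4*sqrt(2))*(q + sqrt(2)/2)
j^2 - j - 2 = (j - 2)*(j + 1)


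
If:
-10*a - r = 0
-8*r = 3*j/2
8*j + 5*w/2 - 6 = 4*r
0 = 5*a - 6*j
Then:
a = 0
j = 0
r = 0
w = 12/5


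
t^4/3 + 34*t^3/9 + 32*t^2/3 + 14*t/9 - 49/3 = (t/3 + 1)*(t - 1)*(t + 7/3)*(t + 7)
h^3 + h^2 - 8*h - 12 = (h - 3)*(h + 2)^2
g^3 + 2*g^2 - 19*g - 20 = (g - 4)*(g + 1)*(g + 5)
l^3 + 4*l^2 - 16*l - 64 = (l - 4)*(l + 4)^2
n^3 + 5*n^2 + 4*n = n*(n + 1)*(n + 4)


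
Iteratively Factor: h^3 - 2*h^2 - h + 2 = (h + 1)*(h^2 - 3*h + 2) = (h - 1)*(h + 1)*(h - 2)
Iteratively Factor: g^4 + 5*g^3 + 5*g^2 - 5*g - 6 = (g - 1)*(g^3 + 6*g^2 + 11*g + 6) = (g - 1)*(g + 3)*(g^2 + 3*g + 2) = (g - 1)*(g + 2)*(g + 3)*(g + 1)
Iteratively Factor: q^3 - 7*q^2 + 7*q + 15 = (q - 3)*(q^2 - 4*q - 5) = (q - 3)*(q + 1)*(q - 5)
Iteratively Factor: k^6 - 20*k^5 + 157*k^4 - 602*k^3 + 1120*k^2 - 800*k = (k)*(k^5 - 20*k^4 + 157*k^3 - 602*k^2 + 1120*k - 800) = k*(k - 4)*(k^4 - 16*k^3 + 93*k^2 - 230*k + 200) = k*(k - 4)^2*(k^3 - 12*k^2 + 45*k - 50) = k*(k - 5)*(k - 4)^2*(k^2 - 7*k + 10) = k*(k - 5)^2*(k - 4)^2*(k - 2)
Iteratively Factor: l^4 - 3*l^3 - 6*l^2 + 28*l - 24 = (l - 2)*(l^3 - l^2 - 8*l + 12) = (l - 2)*(l + 3)*(l^2 - 4*l + 4) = (l - 2)^2*(l + 3)*(l - 2)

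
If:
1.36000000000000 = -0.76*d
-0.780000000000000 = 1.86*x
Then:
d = -1.79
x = -0.42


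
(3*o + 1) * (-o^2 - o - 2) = -3*o^3 - 4*o^2 - 7*o - 2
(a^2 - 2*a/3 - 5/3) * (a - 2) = a^3 - 8*a^2/3 - a/3 + 10/3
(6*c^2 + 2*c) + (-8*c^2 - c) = -2*c^2 + c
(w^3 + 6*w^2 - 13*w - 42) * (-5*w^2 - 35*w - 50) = -5*w^5 - 65*w^4 - 195*w^3 + 365*w^2 + 2120*w + 2100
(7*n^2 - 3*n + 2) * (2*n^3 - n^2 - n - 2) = 14*n^5 - 13*n^4 - 13*n^2 + 4*n - 4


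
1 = 1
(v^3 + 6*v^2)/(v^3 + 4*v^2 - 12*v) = v/(v - 2)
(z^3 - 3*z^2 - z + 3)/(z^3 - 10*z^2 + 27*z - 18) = (z + 1)/(z - 6)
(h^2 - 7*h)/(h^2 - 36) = h*(h - 7)/(h^2 - 36)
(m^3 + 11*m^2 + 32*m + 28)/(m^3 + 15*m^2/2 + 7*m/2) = 2*(m^2 + 4*m + 4)/(m*(2*m + 1))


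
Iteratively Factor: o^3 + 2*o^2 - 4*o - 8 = (o - 2)*(o^2 + 4*o + 4) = (o - 2)*(o + 2)*(o + 2)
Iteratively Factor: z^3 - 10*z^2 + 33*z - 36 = (z - 3)*(z^2 - 7*z + 12) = (z - 3)^2*(z - 4)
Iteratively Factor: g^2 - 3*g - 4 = (g - 4)*(g + 1)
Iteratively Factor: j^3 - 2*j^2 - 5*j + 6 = (j - 1)*(j^2 - j - 6) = (j - 1)*(j + 2)*(j - 3)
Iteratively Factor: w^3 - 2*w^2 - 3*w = (w + 1)*(w^2 - 3*w) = w*(w + 1)*(w - 3)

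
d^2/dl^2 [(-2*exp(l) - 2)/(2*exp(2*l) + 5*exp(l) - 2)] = (-8*exp(4*l) - 12*exp(3*l) - 108*exp(2*l) - 102*exp(l) - 28)*exp(l)/(8*exp(6*l) + 60*exp(5*l) + 126*exp(4*l) + 5*exp(3*l) - 126*exp(2*l) + 60*exp(l) - 8)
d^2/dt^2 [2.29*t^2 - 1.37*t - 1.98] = 4.58000000000000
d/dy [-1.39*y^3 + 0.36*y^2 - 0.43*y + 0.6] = -4.17*y^2 + 0.72*y - 0.43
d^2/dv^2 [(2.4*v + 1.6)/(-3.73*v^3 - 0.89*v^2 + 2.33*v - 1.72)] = (-200.34576*v^5 - 314.93136*v^4 - 130.50272*v^3 + 260.59776*v^2 + 103.5408*v - 31.7104)/(51.895117*v^9 + 37.147443*v^8 - 88.387572*v^7 + 26.086127*v^6 + 89.471916*v^5 - 71.107689*v^4 - 0.945425000000006*v^3 + 35.912052*v^2 - 20.679216*v + 5.088448)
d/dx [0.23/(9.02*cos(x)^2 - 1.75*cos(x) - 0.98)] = (4.1492*cos(x) - 0.4025)*sin(x)/(-9.02*cos(x)^2 + 1.75*cos(x) + 0.98)^2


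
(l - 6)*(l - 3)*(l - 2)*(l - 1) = l^4 - 12*l^3 + 47*l^2 - 72*l + 36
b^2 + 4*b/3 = b*(b + 4/3)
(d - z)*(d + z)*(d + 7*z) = d^3 + 7*d^2*z - d*z^2 - 7*z^3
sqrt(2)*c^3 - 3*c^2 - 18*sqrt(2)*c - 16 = (c - 4*sqrt(2))*(c + 2*sqrt(2))*(sqrt(2)*c + 1)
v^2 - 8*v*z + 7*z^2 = (v - 7*z)*(v - z)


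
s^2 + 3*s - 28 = (s - 4)*(s + 7)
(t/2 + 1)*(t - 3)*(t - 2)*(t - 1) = t^4/2 - 2*t^3 - t^2/2 + 8*t - 6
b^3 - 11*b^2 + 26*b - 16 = (b - 8)*(b - 2)*(b - 1)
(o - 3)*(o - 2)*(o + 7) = o^3 + 2*o^2 - 29*o + 42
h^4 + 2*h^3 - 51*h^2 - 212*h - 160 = (h - 8)*(h + 1)*(h + 4)*(h + 5)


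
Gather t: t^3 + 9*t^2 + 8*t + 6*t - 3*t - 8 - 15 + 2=t^3 + 9*t^2 + 11*t - 21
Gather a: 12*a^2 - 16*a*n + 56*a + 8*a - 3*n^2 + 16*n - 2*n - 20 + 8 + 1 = 12*a^2 + a*(64 - 16*n) - 3*n^2 + 14*n - 11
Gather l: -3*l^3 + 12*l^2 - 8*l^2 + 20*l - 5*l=-3*l^3 + 4*l^2 + 15*l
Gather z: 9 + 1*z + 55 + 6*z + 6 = 7*z + 70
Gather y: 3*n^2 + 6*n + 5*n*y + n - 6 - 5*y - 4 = 3*n^2 + 7*n + y*(5*n - 5) - 10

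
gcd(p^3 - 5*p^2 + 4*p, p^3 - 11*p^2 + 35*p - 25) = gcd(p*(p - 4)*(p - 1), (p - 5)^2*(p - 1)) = p - 1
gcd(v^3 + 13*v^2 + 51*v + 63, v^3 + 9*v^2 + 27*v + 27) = v^2 + 6*v + 9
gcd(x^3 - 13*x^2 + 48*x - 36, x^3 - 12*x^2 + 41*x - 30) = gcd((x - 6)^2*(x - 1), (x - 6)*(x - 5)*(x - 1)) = x^2 - 7*x + 6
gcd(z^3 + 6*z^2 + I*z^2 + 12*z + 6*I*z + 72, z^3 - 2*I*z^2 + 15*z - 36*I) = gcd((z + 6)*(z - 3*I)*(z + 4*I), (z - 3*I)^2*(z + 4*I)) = z^2 + I*z + 12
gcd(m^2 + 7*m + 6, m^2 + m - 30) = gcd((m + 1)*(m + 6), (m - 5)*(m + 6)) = m + 6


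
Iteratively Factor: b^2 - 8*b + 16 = (b - 4)*(b - 4)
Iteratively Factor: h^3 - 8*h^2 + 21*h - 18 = (h - 3)*(h^2 - 5*h + 6) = (h - 3)^2*(h - 2)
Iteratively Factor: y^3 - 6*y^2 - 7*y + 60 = (y - 5)*(y^2 - y - 12) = (y - 5)*(y + 3)*(y - 4)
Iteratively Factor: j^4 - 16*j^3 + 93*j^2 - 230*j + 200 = (j - 4)*(j^3 - 12*j^2 + 45*j - 50) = (j - 5)*(j - 4)*(j^2 - 7*j + 10) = (j - 5)^2*(j - 4)*(j - 2)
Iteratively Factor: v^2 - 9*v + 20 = (v - 4)*(v - 5)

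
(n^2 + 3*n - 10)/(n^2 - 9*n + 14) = (n + 5)/(n - 7)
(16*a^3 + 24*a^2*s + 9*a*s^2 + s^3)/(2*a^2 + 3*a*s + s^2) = (16*a^2 + 8*a*s + s^2)/(2*a + s)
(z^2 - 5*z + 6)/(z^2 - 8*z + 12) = (z - 3)/(z - 6)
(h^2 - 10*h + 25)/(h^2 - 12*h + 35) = (h - 5)/(h - 7)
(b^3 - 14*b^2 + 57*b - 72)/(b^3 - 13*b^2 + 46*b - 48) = (b - 3)/(b - 2)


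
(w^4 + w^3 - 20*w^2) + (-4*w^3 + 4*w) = w^4 - 3*w^3 - 20*w^2 + 4*w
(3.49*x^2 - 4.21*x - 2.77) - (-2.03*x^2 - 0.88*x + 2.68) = 5.52*x^2 - 3.33*x - 5.45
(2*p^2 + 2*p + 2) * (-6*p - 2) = -12*p^3 - 16*p^2 - 16*p - 4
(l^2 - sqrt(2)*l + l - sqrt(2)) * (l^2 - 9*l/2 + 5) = l^4 - 7*l^3/2 - sqrt(2)*l^3 + l^2/2 + 7*sqrt(2)*l^2/2 - sqrt(2)*l/2 + 5*l - 5*sqrt(2)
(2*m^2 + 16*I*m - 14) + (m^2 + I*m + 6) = 3*m^2 + 17*I*m - 8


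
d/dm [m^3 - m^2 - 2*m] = 3*m^2 - 2*m - 2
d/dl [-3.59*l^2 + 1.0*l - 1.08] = 1.0 - 7.18*l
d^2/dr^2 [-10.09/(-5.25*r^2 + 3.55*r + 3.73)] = (556.21125*r^2 - 376.10475*r - 10.09*(10.5*r - 3.55)*(21.0*r - 7.1) - 395.17485)/(-5.25*r^2 + 3.55*r + 3.73)^3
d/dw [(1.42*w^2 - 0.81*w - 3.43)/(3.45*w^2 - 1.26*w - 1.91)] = (1.0053*w^2 + 18.2426*w - 2.7747)/(11.9025*w^4 - 8.694*w^3 - 11.5914*w^2 + 4.8132*w + 3.6481)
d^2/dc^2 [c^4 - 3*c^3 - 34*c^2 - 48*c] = 12*c^2 - 18*c - 68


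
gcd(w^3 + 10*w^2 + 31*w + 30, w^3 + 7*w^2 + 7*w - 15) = w^2 + 8*w + 15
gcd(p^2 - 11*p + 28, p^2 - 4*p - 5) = 1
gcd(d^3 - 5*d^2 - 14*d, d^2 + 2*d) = d^2 + 2*d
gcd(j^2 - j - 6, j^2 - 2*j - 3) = j - 3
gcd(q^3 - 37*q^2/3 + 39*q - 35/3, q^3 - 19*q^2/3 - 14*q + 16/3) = q - 1/3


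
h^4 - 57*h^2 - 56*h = h*(h - 8)*(h + 1)*(h + 7)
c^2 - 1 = (c - 1)*(c + 1)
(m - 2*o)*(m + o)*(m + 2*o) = m^3 + m^2*o - 4*m*o^2 - 4*o^3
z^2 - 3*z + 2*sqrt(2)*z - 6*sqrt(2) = (z - 3)*(z + 2*sqrt(2))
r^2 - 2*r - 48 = (r - 8)*(r + 6)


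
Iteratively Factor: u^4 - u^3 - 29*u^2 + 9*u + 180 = (u - 5)*(u^3 + 4*u^2 - 9*u - 36) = (u - 5)*(u - 3)*(u^2 + 7*u + 12) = (u - 5)*(u - 3)*(u + 3)*(u + 4)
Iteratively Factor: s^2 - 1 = (s + 1)*(s - 1)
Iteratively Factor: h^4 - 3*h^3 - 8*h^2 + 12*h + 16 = (h - 2)*(h^3 - h^2 - 10*h - 8) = (h - 2)*(h + 2)*(h^2 - 3*h - 4) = (h - 4)*(h - 2)*(h + 2)*(h + 1)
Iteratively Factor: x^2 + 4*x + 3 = (x + 1)*(x + 3)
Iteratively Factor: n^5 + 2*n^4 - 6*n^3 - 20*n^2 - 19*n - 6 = (n + 1)*(n^4 + n^3 - 7*n^2 - 13*n - 6) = (n + 1)^2*(n^3 - 7*n - 6) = (n - 3)*(n + 1)^2*(n^2 + 3*n + 2) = (n - 3)*(n + 1)^2*(n + 2)*(n + 1)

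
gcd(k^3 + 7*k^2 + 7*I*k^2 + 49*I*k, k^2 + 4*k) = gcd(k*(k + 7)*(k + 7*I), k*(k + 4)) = k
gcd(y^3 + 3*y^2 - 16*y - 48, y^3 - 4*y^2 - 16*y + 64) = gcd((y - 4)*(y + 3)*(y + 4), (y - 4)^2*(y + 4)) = y^2 - 16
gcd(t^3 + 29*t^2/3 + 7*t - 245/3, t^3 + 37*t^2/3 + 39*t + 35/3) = t^2 + 12*t + 35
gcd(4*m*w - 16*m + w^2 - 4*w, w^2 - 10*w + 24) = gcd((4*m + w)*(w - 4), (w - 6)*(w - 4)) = w - 4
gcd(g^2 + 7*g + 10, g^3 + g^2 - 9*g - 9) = 1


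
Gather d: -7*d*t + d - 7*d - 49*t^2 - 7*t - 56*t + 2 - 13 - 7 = d*(-7*t - 6) - 49*t^2 - 63*t - 18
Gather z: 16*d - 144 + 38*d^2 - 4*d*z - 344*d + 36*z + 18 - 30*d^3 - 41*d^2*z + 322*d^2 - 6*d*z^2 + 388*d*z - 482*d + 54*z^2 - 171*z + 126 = -30*d^3 + 360*d^2 - 810*d + z^2*(54 - 6*d) + z*(-41*d^2 + 384*d - 135)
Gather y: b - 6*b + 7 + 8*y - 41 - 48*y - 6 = -5*b - 40*y - 40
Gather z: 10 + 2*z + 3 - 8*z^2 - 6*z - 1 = -8*z^2 - 4*z + 12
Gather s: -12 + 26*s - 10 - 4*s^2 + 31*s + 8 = -4*s^2 + 57*s - 14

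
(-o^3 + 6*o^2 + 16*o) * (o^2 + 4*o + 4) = -o^5 + 2*o^4 + 36*o^3 + 88*o^2 + 64*o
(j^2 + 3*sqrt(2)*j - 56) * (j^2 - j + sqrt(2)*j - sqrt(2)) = j^4 - j^3 + 4*sqrt(2)*j^3 - 50*j^2 - 4*sqrt(2)*j^2 - 56*sqrt(2)*j + 50*j + 56*sqrt(2)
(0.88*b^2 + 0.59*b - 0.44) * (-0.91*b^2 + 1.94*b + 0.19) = -0.8008*b^4 + 1.1703*b^3 + 1.7122*b^2 - 0.7415*b - 0.0836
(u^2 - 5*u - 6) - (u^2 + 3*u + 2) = -8*u - 8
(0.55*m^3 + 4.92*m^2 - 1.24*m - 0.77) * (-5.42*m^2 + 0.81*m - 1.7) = -2.981*m^5 - 26.2209*m^4 + 9.771*m^3 - 5.195*m^2 + 1.4843*m + 1.309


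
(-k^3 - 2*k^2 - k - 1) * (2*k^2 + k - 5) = -2*k^5 - 5*k^4 + k^3 + 7*k^2 + 4*k + 5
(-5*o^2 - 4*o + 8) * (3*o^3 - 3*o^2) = -15*o^5 + 3*o^4 + 36*o^3 - 24*o^2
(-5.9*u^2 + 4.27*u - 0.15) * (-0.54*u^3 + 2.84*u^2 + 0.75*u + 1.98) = 3.186*u^5 - 19.0618*u^4 + 7.7828*u^3 - 8.9055*u^2 + 8.3421*u - 0.297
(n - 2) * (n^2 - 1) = n^3 - 2*n^2 - n + 2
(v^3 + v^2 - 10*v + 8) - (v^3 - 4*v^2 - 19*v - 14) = 5*v^2 + 9*v + 22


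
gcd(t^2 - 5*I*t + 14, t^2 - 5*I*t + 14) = t^2 - 5*I*t + 14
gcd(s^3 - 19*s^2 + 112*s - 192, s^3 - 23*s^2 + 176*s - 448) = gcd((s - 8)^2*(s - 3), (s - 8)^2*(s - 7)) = s^2 - 16*s + 64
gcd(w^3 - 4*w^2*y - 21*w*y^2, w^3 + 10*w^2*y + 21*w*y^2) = w^2 + 3*w*y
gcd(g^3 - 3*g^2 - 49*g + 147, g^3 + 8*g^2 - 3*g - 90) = g - 3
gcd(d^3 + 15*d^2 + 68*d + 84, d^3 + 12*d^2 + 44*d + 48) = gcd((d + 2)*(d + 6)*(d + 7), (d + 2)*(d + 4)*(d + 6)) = d^2 + 8*d + 12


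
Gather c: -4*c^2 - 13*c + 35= -4*c^2 - 13*c + 35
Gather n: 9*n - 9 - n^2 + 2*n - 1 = -n^2 + 11*n - 10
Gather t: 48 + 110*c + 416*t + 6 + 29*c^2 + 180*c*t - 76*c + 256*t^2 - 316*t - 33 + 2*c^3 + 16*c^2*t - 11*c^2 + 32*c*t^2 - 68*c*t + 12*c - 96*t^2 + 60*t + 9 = 2*c^3 + 18*c^2 + 46*c + t^2*(32*c + 160) + t*(16*c^2 + 112*c + 160) + 30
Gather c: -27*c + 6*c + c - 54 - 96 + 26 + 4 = -20*c - 120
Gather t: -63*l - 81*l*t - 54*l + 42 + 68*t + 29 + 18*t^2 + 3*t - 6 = -117*l + 18*t^2 + t*(71 - 81*l) + 65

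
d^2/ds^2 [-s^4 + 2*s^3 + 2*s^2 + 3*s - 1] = -12*s^2 + 12*s + 4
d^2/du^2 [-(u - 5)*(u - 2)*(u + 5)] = 4 - 6*u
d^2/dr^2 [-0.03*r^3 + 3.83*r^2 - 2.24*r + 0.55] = 7.66 - 0.18*r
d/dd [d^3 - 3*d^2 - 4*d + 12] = 3*d^2 - 6*d - 4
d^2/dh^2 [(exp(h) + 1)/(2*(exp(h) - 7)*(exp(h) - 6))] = (exp(4*h) + 17*exp(3*h) - 291*exp(2*h) + 547*exp(h) + 2310)*exp(h)/(2*(exp(6*h) - 39*exp(5*h) + 633*exp(4*h) - 5473*exp(3*h) + 26586*exp(2*h) - 68796*exp(h) + 74088))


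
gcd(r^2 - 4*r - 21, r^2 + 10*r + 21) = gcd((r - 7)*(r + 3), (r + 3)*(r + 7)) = r + 3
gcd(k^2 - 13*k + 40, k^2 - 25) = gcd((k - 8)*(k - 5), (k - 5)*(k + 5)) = k - 5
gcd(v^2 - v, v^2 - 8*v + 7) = v - 1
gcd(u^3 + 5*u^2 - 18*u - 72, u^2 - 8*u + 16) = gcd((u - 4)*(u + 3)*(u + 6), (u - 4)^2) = u - 4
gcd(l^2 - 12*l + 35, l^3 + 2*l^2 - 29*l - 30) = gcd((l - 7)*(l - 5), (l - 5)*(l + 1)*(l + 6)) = l - 5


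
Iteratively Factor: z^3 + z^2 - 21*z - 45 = (z + 3)*(z^2 - 2*z - 15) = (z + 3)^2*(z - 5)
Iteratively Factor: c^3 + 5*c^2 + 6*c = (c)*(c^2 + 5*c + 6) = c*(c + 3)*(c + 2)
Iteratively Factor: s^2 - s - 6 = (s - 3)*(s + 2)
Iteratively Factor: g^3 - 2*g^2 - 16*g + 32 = (g - 2)*(g^2 - 16) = (g - 2)*(g + 4)*(g - 4)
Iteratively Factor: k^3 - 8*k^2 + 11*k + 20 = (k + 1)*(k^2 - 9*k + 20) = (k - 5)*(k + 1)*(k - 4)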